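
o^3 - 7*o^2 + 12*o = o*(o - 4)*(o - 3)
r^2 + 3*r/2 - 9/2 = (r - 3/2)*(r + 3)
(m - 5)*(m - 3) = m^2 - 8*m + 15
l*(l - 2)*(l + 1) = l^3 - l^2 - 2*l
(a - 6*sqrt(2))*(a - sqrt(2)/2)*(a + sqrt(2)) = a^3 - 11*sqrt(2)*a^2/2 - 7*a + 6*sqrt(2)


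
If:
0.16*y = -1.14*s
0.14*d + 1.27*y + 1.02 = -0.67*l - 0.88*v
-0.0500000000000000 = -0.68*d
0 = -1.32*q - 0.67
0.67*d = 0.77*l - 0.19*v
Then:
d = 0.07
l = -0.299788793638961*y - 0.189343944808635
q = -0.51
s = -0.140350877192982*y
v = -1.21493353211579*y - 1.02662917571054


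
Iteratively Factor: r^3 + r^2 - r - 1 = (r - 1)*(r^2 + 2*r + 1) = (r - 1)*(r + 1)*(r + 1)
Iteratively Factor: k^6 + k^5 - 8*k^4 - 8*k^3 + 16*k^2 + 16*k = (k - 2)*(k^5 + 3*k^4 - 2*k^3 - 12*k^2 - 8*k) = (k - 2)*(k + 2)*(k^4 + k^3 - 4*k^2 - 4*k) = (k - 2)*(k + 2)^2*(k^3 - k^2 - 2*k) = k*(k - 2)*(k + 2)^2*(k^2 - k - 2) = k*(k - 2)*(k + 1)*(k + 2)^2*(k - 2)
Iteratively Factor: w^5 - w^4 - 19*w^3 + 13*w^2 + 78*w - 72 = (w - 4)*(w^4 + 3*w^3 - 7*w^2 - 15*w + 18) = (w - 4)*(w - 2)*(w^3 + 5*w^2 + 3*w - 9) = (w - 4)*(w - 2)*(w + 3)*(w^2 + 2*w - 3) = (w - 4)*(w - 2)*(w + 3)^2*(w - 1)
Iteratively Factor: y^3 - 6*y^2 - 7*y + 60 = (y - 5)*(y^2 - y - 12) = (y - 5)*(y + 3)*(y - 4)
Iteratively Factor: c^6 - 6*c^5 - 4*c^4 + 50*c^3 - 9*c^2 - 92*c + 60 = (c - 1)*(c^5 - 5*c^4 - 9*c^3 + 41*c^2 + 32*c - 60) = (c - 5)*(c - 1)*(c^4 - 9*c^2 - 4*c + 12) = (c - 5)*(c - 3)*(c - 1)*(c^3 + 3*c^2 - 4) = (c - 5)*(c - 3)*(c - 1)^2*(c^2 + 4*c + 4) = (c - 5)*(c - 3)*(c - 1)^2*(c + 2)*(c + 2)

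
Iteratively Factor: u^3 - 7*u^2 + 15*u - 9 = (u - 3)*(u^2 - 4*u + 3) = (u - 3)^2*(u - 1)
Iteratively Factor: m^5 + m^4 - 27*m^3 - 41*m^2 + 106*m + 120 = (m + 1)*(m^4 - 27*m^2 - 14*m + 120) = (m + 1)*(m + 3)*(m^3 - 3*m^2 - 18*m + 40) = (m - 5)*(m + 1)*(m + 3)*(m^2 + 2*m - 8) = (m - 5)*(m + 1)*(m + 3)*(m + 4)*(m - 2)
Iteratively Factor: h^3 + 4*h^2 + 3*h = (h + 1)*(h^2 + 3*h) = h*(h + 1)*(h + 3)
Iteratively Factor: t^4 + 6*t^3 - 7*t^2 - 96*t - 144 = (t + 3)*(t^3 + 3*t^2 - 16*t - 48) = (t + 3)*(t + 4)*(t^2 - t - 12) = (t + 3)^2*(t + 4)*(t - 4)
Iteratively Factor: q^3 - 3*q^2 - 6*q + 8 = (q - 1)*(q^2 - 2*q - 8) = (q - 4)*(q - 1)*(q + 2)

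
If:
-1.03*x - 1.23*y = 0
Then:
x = -1.19417475728155*y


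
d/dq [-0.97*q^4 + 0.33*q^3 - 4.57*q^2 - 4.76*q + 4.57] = -3.88*q^3 + 0.99*q^2 - 9.14*q - 4.76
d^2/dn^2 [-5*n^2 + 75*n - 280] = -10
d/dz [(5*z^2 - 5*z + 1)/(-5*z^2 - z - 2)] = (-30*z^2 - 10*z + 11)/(25*z^4 + 10*z^3 + 21*z^2 + 4*z + 4)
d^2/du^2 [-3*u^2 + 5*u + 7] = -6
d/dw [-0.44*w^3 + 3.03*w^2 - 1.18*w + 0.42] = -1.32*w^2 + 6.06*w - 1.18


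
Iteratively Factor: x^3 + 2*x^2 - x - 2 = (x + 1)*(x^2 + x - 2) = (x - 1)*(x + 1)*(x + 2)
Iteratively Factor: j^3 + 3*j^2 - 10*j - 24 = (j + 2)*(j^2 + j - 12) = (j - 3)*(j + 2)*(j + 4)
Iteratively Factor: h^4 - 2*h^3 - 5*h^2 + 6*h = (h - 3)*(h^3 + h^2 - 2*h) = (h - 3)*(h - 1)*(h^2 + 2*h) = (h - 3)*(h - 1)*(h + 2)*(h)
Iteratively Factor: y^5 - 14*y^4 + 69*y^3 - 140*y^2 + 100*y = (y - 2)*(y^4 - 12*y^3 + 45*y^2 - 50*y) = (y - 2)^2*(y^3 - 10*y^2 + 25*y) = y*(y - 2)^2*(y^2 - 10*y + 25) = y*(y - 5)*(y - 2)^2*(y - 5)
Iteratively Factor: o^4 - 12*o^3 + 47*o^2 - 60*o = (o - 5)*(o^3 - 7*o^2 + 12*o) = (o - 5)*(o - 3)*(o^2 - 4*o) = o*(o - 5)*(o - 3)*(o - 4)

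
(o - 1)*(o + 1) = o^2 - 1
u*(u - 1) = u^2 - u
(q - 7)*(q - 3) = q^2 - 10*q + 21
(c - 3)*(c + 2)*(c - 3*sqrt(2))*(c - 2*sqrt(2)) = c^4 - 5*sqrt(2)*c^3 - c^3 + 6*c^2 + 5*sqrt(2)*c^2 - 12*c + 30*sqrt(2)*c - 72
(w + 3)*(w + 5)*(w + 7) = w^3 + 15*w^2 + 71*w + 105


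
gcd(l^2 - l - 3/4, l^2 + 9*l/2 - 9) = l - 3/2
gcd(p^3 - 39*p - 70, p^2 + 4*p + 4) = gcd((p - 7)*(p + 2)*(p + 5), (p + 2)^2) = p + 2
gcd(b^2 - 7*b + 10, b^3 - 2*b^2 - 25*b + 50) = b^2 - 7*b + 10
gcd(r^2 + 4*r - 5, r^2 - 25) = r + 5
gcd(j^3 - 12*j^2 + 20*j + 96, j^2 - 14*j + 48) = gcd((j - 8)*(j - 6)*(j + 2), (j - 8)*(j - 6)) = j^2 - 14*j + 48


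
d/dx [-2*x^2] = -4*x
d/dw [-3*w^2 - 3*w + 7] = -6*w - 3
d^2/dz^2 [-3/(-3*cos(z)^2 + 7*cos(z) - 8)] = 3*(36*sin(z)^4 + 29*sin(z)^2 + 539*cos(z)/4 - 63*cos(3*z)/4 - 115)/(3*sin(z)^2 + 7*cos(z) - 11)^3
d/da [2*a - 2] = 2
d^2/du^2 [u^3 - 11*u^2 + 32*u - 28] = 6*u - 22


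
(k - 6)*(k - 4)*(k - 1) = k^3 - 11*k^2 + 34*k - 24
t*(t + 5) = t^2 + 5*t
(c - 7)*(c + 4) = c^2 - 3*c - 28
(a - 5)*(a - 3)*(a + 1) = a^3 - 7*a^2 + 7*a + 15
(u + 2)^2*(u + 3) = u^3 + 7*u^2 + 16*u + 12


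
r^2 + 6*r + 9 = (r + 3)^2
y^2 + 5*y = y*(y + 5)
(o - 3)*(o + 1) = o^2 - 2*o - 3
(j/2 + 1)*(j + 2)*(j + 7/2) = j^3/2 + 15*j^2/4 + 9*j + 7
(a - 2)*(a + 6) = a^2 + 4*a - 12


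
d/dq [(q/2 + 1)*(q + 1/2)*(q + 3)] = 3*q^2/2 + 11*q/2 + 17/4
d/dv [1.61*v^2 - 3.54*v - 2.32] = 3.22*v - 3.54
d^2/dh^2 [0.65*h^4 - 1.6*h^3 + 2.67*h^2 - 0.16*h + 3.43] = 7.8*h^2 - 9.6*h + 5.34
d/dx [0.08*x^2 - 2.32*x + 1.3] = 0.16*x - 2.32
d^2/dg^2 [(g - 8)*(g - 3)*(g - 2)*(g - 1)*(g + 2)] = 20*g^3 - 144*g^2 + 186*g + 48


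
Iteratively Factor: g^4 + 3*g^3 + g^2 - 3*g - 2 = (g - 1)*(g^3 + 4*g^2 + 5*g + 2) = (g - 1)*(g + 1)*(g^2 + 3*g + 2) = (g - 1)*(g + 1)*(g + 2)*(g + 1)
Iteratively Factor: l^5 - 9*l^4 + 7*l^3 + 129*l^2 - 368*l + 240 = (l - 1)*(l^4 - 8*l^3 - l^2 + 128*l - 240) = (l - 5)*(l - 1)*(l^3 - 3*l^2 - 16*l + 48) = (l - 5)*(l - 3)*(l - 1)*(l^2 - 16) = (l - 5)*(l - 4)*(l - 3)*(l - 1)*(l + 4)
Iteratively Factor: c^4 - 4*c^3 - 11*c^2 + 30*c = (c + 3)*(c^3 - 7*c^2 + 10*c) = (c - 5)*(c + 3)*(c^2 - 2*c) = (c - 5)*(c - 2)*(c + 3)*(c)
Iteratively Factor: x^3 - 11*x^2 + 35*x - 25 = (x - 5)*(x^2 - 6*x + 5) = (x - 5)^2*(x - 1)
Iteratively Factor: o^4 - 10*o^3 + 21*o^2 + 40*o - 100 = (o + 2)*(o^3 - 12*o^2 + 45*o - 50) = (o - 5)*(o + 2)*(o^2 - 7*o + 10) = (o - 5)*(o - 2)*(o + 2)*(o - 5)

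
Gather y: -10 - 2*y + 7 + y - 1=-y - 4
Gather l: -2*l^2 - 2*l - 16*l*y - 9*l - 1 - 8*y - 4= -2*l^2 + l*(-16*y - 11) - 8*y - 5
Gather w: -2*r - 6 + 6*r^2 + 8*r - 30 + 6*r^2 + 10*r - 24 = 12*r^2 + 16*r - 60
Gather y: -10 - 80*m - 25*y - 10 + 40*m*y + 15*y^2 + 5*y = -80*m + 15*y^2 + y*(40*m - 20) - 20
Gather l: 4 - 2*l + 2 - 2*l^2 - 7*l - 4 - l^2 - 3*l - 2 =-3*l^2 - 12*l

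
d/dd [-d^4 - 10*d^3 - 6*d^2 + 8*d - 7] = -4*d^3 - 30*d^2 - 12*d + 8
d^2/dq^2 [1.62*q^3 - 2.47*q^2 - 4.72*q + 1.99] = 9.72*q - 4.94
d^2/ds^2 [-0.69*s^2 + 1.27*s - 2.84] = -1.38000000000000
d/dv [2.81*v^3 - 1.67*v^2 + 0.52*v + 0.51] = 8.43*v^2 - 3.34*v + 0.52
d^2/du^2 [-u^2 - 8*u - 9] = -2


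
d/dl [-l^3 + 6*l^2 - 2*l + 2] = -3*l^2 + 12*l - 2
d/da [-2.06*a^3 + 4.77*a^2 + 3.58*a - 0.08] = -6.18*a^2 + 9.54*a + 3.58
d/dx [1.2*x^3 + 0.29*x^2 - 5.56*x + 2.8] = 3.6*x^2 + 0.58*x - 5.56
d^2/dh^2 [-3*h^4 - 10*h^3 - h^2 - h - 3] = -36*h^2 - 60*h - 2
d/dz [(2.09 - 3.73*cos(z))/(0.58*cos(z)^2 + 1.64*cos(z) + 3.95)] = (-2.1634*cos(z)^2 + 2.4244*cos(z) + 18.1611)*sin(z)/(0.3364*cos(z)^4 + 1.9024*cos(z)^3 + 7.2716*cos(z)^2 + 12.956*cos(z) + 15.6025)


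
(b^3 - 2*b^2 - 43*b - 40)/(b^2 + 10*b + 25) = (b^2 - 7*b - 8)/(b + 5)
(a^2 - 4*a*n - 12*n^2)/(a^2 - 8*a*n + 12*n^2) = (a + 2*n)/(a - 2*n)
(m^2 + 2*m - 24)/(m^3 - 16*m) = (m + 6)/(m*(m + 4))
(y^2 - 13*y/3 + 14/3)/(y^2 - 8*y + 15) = (3*y^2 - 13*y + 14)/(3*(y^2 - 8*y + 15))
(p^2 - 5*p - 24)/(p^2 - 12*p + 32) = (p + 3)/(p - 4)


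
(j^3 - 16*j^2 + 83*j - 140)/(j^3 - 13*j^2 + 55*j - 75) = (j^2 - 11*j + 28)/(j^2 - 8*j + 15)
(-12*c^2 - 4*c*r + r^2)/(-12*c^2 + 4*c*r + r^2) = (-12*c^2 - 4*c*r + r^2)/(-12*c^2 + 4*c*r + r^2)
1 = 1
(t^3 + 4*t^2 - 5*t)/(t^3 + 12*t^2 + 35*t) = (t - 1)/(t + 7)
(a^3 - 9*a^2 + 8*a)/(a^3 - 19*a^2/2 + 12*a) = 2*(a - 1)/(2*a - 3)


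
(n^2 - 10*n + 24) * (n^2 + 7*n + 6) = n^4 - 3*n^3 - 40*n^2 + 108*n + 144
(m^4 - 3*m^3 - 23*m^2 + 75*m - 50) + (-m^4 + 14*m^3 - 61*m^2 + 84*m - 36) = 11*m^3 - 84*m^2 + 159*m - 86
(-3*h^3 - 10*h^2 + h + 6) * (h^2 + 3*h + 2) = -3*h^5 - 19*h^4 - 35*h^3 - 11*h^2 + 20*h + 12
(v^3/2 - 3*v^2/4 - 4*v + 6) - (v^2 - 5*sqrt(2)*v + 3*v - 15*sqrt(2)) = v^3/2 - 7*v^2/4 - 7*v + 5*sqrt(2)*v + 6 + 15*sqrt(2)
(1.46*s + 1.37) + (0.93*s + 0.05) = 2.39*s + 1.42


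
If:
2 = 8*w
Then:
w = 1/4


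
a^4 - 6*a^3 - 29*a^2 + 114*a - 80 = (a - 8)*(a - 2)*(a - 1)*(a + 5)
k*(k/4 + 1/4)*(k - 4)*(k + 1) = k^4/4 - k^3/2 - 7*k^2/4 - k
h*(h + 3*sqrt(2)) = h^2 + 3*sqrt(2)*h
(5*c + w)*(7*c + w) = 35*c^2 + 12*c*w + w^2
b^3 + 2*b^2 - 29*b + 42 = (b - 3)*(b - 2)*(b + 7)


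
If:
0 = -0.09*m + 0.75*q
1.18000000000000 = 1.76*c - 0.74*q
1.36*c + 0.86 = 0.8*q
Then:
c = 3.94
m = 64.71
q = 7.76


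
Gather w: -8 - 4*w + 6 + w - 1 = -3*w - 3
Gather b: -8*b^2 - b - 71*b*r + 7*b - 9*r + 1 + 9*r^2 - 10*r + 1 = -8*b^2 + b*(6 - 71*r) + 9*r^2 - 19*r + 2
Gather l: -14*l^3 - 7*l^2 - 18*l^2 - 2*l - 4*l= -14*l^3 - 25*l^2 - 6*l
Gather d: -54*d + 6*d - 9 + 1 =-48*d - 8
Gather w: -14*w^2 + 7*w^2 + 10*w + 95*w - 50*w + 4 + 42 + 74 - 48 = -7*w^2 + 55*w + 72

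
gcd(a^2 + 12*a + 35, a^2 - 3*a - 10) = 1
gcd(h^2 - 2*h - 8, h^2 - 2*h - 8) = h^2 - 2*h - 8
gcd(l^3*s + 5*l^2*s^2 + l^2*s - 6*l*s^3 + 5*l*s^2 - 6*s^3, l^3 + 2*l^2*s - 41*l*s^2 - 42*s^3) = 1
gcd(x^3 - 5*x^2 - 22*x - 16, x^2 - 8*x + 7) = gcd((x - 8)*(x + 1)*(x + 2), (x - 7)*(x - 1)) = 1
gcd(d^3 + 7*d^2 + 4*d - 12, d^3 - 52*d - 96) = d^2 + 8*d + 12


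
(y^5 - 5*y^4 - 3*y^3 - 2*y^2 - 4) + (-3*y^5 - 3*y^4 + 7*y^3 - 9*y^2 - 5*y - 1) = -2*y^5 - 8*y^4 + 4*y^3 - 11*y^2 - 5*y - 5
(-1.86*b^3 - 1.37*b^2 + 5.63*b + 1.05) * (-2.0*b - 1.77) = 3.72*b^4 + 6.0322*b^3 - 8.8351*b^2 - 12.0651*b - 1.8585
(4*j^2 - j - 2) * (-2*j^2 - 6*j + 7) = -8*j^4 - 22*j^3 + 38*j^2 + 5*j - 14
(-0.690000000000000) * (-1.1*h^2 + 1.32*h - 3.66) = 0.759*h^2 - 0.9108*h + 2.5254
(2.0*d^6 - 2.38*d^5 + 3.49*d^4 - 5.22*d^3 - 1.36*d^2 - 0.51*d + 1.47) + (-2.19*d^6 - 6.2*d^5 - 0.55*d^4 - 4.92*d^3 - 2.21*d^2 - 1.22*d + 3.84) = -0.19*d^6 - 8.58*d^5 + 2.94*d^4 - 10.14*d^3 - 3.57*d^2 - 1.73*d + 5.31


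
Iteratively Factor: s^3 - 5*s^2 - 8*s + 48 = (s - 4)*(s^2 - s - 12) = (s - 4)^2*(s + 3)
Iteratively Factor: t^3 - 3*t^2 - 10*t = (t)*(t^2 - 3*t - 10) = t*(t - 5)*(t + 2)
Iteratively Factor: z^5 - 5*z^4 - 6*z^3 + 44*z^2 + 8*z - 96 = (z - 2)*(z^4 - 3*z^3 - 12*z^2 + 20*z + 48) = (z - 4)*(z - 2)*(z^3 + z^2 - 8*z - 12) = (z - 4)*(z - 2)*(z + 2)*(z^2 - z - 6) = (z - 4)*(z - 3)*(z - 2)*(z + 2)*(z + 2)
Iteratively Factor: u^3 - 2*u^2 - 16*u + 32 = (u + 4)*(u^2 - 6*u + 8) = (u - 4)*(u + 4)*(u - 2)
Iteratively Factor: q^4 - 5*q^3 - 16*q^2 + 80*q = (q)*(q^3 - 5*q^2 - 16*q + 80) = q*(q - 4)*(q^2 - q - 20) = q*(q - 4)*(q + 4)*(q - 5)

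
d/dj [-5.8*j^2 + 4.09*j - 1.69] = 4.09 - 11.6*j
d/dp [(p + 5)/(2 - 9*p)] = 47/(9*p - 2)^2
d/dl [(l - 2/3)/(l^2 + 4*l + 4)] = (10/3 - l)/(l^3 + 6*l^2 + 12*l + 8)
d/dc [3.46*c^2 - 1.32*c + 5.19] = 6.92*c - 1.32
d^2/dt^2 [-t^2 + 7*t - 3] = -2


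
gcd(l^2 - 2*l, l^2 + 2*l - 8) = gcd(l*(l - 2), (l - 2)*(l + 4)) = l - 2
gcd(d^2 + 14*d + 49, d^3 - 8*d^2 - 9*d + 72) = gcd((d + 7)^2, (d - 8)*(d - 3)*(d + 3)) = 1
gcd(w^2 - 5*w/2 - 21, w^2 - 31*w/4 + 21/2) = w - 6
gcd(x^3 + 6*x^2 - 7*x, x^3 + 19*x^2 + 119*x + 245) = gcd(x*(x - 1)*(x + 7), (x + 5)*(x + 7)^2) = x + 7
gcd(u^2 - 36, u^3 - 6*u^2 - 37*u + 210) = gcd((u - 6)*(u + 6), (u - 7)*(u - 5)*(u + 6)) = u + 6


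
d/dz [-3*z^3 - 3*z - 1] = -9*z^2 - 3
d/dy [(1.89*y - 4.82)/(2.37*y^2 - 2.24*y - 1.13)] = (-4.4793*y^2 + 22.8468*y - 12.9325)/(5.6169*y^4 - 10.6176*y^3 - 0.338599999999999*y^2 + 5.0624*y + 1.2769)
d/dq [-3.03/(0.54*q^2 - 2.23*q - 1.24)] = (3.2724*q - 6.7569)/(-0.54*q^2 + 2.23*q + 1.24)^2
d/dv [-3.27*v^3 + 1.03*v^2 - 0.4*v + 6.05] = -9.81*v^2 + 2.06*v - 0.4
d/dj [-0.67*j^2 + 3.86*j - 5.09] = 3.86 - 1.34*j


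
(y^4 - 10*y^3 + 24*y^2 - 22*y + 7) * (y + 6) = y^5 - 4*y^4 - 36*y^3 + 122*y^2 - 125*y + 42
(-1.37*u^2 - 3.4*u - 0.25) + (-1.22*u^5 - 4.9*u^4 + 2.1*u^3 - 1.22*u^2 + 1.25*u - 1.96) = -1.22*u^5 - 4.9*u^4 + 2.1*u^3 - 2.59*u^2 - 2.15*u - 2.21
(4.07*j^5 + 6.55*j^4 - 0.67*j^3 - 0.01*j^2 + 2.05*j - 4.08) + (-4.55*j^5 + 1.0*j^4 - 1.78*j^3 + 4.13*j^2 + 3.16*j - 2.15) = -0.48*j^5 + 7.55*j^4 - 2.45*j^3 + 4.12*j^2 + 5.21*j - 6.23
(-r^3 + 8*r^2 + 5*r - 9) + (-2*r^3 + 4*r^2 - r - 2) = -3*r^3 + 12*r^2 + 4*r - 11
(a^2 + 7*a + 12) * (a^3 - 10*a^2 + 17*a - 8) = a^5 - 3*a^4 - 41*a^3 - 9*a^2 + 148*a - 96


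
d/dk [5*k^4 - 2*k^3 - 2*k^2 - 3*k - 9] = 20*k^3 - 6*k^2 - 4*k - 3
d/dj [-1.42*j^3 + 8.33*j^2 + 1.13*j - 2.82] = -4.26*j^2 + 16.66*j + 1.13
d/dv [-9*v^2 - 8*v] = -18*v - 8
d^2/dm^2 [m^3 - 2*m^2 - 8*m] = 6*m - 4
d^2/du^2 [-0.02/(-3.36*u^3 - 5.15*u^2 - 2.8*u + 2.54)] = (-(0.4032*u + 0.206)*(3.36*u^3 + 5.15*u^2 + 2.8*u - 2.54) + 0.02*(10.08*u^2 + 10.3*u + 2.8)*(20.16*u^2 + 20.6*u + 5.6))/(3.36*u^3 + 5.15*u^2 + 2.8*u - 2.54)^3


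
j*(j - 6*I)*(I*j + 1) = I*j^3 + 7*j^2 - 6*I*j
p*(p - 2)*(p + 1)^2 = p^4 - 3*p^2 - 2*p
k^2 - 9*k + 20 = (k - 5)*(k - 4)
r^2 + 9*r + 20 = (r + 4)*(r + 5)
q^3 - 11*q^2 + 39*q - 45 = (q - 5)*(q - 3)^2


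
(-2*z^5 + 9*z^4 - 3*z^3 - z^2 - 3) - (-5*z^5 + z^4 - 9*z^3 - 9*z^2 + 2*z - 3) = 3*z^5 + 8*z^4 + 6*z^3 + 8*z^2 - 2*z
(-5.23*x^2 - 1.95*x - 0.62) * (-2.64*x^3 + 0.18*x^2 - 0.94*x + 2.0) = 13.8072*x^5 + 4.2066*x^4 + 6.202*x^3 - 8.7386*x^2 - 3.3172*x - 1.24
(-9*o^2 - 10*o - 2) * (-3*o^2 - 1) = 27*o^4 + 30*o^3 + 15*o^2 + 10*o + 2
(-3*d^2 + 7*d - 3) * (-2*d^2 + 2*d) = 6*d^4 - 20*d^3 + 20*d^2 - 6*d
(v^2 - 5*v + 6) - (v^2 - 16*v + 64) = 11*v - 58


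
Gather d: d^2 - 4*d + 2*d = d^2 - 2*d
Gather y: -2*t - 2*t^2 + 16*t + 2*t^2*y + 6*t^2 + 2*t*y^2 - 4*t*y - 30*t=4*t^2 + 2*t*y^2 - 16*t + y*(2*t^2 - 4*t)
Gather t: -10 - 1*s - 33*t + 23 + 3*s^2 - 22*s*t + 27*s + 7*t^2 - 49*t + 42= 3*s^2 + 26*s + 7*t^2 + t*(-22*s - 82) + 55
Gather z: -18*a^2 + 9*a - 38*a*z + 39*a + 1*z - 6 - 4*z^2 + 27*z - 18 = -18*a^2 + 48*a - 4*z^2 + z*(28 - 38*a) - 24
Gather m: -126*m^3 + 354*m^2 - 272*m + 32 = -126*m^3 + 354*m^2 - 272*m + 32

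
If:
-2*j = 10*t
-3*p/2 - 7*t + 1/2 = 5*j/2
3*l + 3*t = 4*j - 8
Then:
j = -5*t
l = -23*t/3 - 8/3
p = 11*t/3 + 1/3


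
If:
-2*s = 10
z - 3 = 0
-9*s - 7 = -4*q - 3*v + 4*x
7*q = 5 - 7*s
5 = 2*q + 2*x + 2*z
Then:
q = 40/7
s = -5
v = -200/7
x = -87/14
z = 3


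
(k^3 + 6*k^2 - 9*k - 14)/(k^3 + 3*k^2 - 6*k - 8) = (k + 7)/(k + 4)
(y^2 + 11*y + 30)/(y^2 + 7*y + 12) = (y^2 + 11*y + 30)/(y^2 + 7*y + 12)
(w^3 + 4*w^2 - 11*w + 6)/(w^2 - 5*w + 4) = (w^2 + 5*w - 6)/(w - 4)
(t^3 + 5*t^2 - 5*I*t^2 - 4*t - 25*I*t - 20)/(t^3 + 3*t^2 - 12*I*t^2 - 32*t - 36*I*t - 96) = (t^2 + t*(5 - I) - 5*I)/(t^2 + t*(3 - 8*I) - 24*I)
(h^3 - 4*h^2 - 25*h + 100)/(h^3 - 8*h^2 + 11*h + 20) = (h + 5)/(h + 1)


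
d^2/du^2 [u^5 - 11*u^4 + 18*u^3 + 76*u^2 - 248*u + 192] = 20*u^3 - 132*u^2 + 108*u + 152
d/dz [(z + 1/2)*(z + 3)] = 2*z + 7/2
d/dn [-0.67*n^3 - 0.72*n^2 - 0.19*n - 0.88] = -2.01*n^2 - 1.44*n - 0.19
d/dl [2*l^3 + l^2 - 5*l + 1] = 6*l^2 + 2*l - 5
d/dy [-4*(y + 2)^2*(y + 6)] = 4*(-3*y - 14)*(y + 2)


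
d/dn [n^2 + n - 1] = 2*n + 1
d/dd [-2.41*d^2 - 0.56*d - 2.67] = -4.82*d - 0.56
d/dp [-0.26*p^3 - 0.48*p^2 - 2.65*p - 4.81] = -0.78*p^2 - 0.96*p - 2.65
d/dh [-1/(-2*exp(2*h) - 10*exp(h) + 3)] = (-4*exp(h) - 10)*exp(h)/(2*exp(2*h) + 10*exp(h) - 3)^2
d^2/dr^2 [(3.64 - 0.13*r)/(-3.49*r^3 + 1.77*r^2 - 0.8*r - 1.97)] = (9.500478*r^5 - 536.845062*r^4 + 359.854586*r^3 - 140.125284*r^2 + 183.801774*r - 30.453592)/(42.508549*r^9 - 64.676331*r^8 + 62.033703*r^7 + 36.788118*r^6 - 58.795926*r^5 + 48.118479*r^4 + 24.407903*r^3 - 16.825179*r^2 + 9.31416*r + 7.645373)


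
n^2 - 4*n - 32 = (n - 8)*(n + 4)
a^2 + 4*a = a*(a + 4)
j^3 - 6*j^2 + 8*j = j*(j - 4)*(j - 2)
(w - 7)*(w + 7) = w^2 - 49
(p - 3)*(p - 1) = p^2 - 4*p + 3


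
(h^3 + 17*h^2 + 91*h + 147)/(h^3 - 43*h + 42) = (h^2 + 10*h + 21)/(h^2 - 7*h + 6)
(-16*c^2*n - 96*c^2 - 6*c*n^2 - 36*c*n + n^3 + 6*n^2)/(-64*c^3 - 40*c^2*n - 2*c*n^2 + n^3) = (n + 6)/(4*c + n)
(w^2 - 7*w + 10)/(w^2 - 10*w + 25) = (w - 2)/(w - 5)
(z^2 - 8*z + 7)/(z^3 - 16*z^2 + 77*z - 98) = (z - 1)/(z^2 - 9*z + 14)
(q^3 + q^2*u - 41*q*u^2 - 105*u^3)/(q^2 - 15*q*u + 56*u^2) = (q^2 + 8*q*u + 15*u^2)/(q - 8*u)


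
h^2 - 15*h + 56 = (h - 8)*(h - 7)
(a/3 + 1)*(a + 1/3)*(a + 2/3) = a^3/3 + 4*a^2/3 + 29*a/27 + 2/9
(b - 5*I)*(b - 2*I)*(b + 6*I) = b^3 - I*b^2 + 32*b - 60*I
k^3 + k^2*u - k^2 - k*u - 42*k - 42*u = (k - 7)*(k + 6)*(k + u)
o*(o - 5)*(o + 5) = o^3 - 25*o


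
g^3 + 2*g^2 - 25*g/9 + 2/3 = (g - 2/3)*(g - 1/3)*(g + 3)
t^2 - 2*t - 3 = (t - 3)*(t + 1)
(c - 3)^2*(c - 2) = c^3 - 8*c^2 + 21*c - 18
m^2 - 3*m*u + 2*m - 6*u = (m + 2)*(m - 3*u)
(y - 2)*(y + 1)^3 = y^4 + y^3 - 3*y^2 - 5*y - 2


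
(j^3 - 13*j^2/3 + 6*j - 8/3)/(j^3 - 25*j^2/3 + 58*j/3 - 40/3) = (j - 1)/(j - 5)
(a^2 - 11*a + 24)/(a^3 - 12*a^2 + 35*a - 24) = 1/(a - 1)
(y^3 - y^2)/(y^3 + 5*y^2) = (y - 1)/(y + 5)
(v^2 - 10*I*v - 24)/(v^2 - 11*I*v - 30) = (v - 4*I)/(v - 5*I)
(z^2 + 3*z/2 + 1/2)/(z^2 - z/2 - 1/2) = (z + 1)/(z - 1)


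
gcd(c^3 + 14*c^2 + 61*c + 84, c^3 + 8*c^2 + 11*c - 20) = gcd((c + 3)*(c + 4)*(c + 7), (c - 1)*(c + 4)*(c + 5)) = c + 4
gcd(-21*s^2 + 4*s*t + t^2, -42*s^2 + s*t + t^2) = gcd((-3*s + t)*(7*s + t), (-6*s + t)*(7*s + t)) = 7*s + t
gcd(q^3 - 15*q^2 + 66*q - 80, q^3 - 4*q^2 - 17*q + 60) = q - 5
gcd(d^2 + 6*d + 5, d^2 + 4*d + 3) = d + 1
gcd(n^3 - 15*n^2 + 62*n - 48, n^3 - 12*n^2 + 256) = n - 8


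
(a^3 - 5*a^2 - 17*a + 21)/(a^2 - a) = a - 4 - 21/a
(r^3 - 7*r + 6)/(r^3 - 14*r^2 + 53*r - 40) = (r^2 + r - 6)/(r^2 - 13*r + 40)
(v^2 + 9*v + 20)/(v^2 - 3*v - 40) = (v + 4)/(v - 8)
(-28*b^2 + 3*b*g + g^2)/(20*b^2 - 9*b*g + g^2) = (-7*b - g)/(5*b - g)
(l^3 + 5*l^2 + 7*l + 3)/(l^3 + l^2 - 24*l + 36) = (l^3 + 5*l^2 + 7*l + 3)/(l^3 + l^2 - 24*l + 36)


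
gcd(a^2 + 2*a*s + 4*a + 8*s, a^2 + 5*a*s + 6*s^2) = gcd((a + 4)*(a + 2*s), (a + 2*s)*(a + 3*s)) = a + 2*s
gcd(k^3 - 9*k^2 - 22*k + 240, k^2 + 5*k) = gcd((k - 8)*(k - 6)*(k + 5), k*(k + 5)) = k + 5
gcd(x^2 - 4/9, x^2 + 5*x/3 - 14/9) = x - 2/3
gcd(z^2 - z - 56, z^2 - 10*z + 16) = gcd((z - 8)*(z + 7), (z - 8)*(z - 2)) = z - 8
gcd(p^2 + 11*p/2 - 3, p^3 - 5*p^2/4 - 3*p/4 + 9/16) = p - 1/2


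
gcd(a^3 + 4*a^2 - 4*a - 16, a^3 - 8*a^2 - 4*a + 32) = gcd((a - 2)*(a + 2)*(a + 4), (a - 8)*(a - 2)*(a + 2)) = a^2 - 4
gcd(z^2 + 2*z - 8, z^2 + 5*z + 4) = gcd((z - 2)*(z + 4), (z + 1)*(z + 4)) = z + 4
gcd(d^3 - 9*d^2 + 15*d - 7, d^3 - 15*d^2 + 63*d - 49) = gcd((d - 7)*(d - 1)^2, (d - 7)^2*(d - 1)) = d^2 - 8*d + 7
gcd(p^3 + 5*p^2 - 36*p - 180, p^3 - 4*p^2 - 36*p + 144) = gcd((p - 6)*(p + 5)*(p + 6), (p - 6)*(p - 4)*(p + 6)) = p^2 - 36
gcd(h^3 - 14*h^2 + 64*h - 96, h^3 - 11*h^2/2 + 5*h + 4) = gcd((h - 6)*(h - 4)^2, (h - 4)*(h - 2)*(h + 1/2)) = h - 4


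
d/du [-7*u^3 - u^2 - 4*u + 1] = -21*u^2 - 2*u - 4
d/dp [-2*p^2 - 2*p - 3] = -4*p - 2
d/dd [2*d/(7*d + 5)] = 10/(7*d + 5)^2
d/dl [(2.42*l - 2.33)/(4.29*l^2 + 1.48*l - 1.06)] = (-10.3818*l^2 + 19.9914*l + 0.8832)/(18.4041*l^4 + 12.6984*l^3 - 6.9044*l^2 - 3.1376*l + 1.1236)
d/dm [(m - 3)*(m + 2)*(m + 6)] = 3*m^2 + 10*m - 12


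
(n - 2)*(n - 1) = n^2 - 3*n + 2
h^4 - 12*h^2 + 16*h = h*(h - 2)^2*(h + 4)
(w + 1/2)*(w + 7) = w^2 + 15*w/2 + 7/2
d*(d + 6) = d^2 + 6*d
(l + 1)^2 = l^2 + 2*l + 1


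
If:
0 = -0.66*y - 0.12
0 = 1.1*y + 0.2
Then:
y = -0.18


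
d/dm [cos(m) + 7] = -sin(m)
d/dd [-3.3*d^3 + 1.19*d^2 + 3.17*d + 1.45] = -9.9*d^2 + 2.38*d + 3.17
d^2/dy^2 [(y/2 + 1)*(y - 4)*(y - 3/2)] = 3*y - 7/2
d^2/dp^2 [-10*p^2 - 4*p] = -20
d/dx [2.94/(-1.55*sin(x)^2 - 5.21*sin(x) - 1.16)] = (9.114*sin(x) + 15.3174)*cos(x)/(1.55*sin(x)^2 + 5.21*sin(x) + 1.16)^2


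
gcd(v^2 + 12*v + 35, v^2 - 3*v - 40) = v + 5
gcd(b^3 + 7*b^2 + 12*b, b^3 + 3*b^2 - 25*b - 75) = b + 3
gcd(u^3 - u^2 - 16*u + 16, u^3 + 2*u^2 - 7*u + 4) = u^2 + 3*u - 4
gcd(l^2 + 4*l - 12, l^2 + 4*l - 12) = l^2 + 4*l - 12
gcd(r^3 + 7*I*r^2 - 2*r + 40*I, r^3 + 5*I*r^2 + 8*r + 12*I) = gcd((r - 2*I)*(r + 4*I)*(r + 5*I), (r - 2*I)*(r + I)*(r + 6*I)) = r - 2*I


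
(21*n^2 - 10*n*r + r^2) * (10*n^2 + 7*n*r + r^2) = 210*n^4 + 47*n^3*r - 39*n^2*r^2 - 3*n*r^3 + r^4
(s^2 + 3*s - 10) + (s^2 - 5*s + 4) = 2*s^2 - 2*s - 6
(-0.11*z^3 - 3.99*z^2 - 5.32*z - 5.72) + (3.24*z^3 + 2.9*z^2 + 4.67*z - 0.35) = 3.13*z^3 - 1.09*z^2 - 0.65*z - 6.07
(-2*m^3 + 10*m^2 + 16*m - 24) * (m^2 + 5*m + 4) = -2*m^5 + 58*m^3 + 96*m^2 - 56*m - 96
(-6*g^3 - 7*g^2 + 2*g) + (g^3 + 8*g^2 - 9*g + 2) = -5*g^3 + g^2 - 7*g + 2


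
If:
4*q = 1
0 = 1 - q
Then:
No Solution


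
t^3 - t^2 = t^2*(t - 1)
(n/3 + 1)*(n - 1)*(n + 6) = n^3/3 + 8*n^2/3 + 3*n - 6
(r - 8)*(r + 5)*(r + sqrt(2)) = r^3 - 3*r^2 + sqrt(2)*r^2 - 40*r - 3*sqrt(2)*r - 40*sqrt(2)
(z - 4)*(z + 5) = z^2 + z - 20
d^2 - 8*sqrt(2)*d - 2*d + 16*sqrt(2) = (d - 2)*(d - 8*sqrt(2))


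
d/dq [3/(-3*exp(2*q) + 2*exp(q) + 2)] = (18*exp(q) - 6)*exp(q)/(-3*exp(2*q) + 2*exp(q) + 2)^2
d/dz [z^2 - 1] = 2*z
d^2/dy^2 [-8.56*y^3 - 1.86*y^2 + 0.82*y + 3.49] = -51.36*y - 3.72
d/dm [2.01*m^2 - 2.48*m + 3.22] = 4.02*m - 2.48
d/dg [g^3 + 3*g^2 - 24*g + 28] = 3*g^2 + 6*g - 24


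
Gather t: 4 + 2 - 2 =4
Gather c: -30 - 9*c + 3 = -9*c - 27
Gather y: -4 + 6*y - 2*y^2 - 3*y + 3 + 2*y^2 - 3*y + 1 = 0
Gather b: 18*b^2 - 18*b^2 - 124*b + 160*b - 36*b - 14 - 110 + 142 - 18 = 0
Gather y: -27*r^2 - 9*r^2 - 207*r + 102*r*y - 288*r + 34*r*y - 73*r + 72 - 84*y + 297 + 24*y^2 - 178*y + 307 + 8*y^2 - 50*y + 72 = -36*r^2 - 568*r + 32*y^2 + y*(136*r - 312) + 748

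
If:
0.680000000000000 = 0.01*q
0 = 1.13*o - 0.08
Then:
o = 0.07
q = 68.00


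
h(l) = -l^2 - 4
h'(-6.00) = 12.00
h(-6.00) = -40.00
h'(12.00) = -24.00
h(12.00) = -148.00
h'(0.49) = -0.98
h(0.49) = -4.24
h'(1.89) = -3.78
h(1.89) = -7.57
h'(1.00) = -2.00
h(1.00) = -5.00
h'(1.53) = -3.06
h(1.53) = -6.34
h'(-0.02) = 0.04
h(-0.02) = -4.00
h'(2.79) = -5.58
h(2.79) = -11.78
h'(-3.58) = 7.16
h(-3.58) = -16.82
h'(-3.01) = 6.02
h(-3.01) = -13.06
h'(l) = -2*l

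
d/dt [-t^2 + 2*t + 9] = 2 - 2*t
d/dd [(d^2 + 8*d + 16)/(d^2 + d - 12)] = -7/(d^2 - 6*d + 9)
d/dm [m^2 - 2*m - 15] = 2*m - 2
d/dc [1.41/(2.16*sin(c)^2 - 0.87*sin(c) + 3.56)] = (1.2267 - 6.0912*sin(c))*cos(c)/(2.16*sin(c)^2 - 0.87*sin(c) + 3.56)^2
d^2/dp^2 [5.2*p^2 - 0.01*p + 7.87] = 10.4000000000000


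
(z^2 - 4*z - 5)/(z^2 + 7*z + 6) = (z - 5)/(z + 6)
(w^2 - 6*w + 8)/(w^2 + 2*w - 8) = (w - 4)/(w + 4)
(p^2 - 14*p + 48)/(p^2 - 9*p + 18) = (p - 8)/(p - 3)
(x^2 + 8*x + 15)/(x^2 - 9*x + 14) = (x^2 + 8*x + 15)/(x^2 - 9*x + 14)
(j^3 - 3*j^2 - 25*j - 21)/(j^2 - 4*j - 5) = (j^2 - 4*j - 21)/(j - 5)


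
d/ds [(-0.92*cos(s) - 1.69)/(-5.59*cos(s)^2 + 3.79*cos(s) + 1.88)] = (5.1428*cos(s)^2 + 18.8942*cos(s) - 4.6755)*sin(s)/(31.2481*cos(s)^4 - 42.3722*cos(s)^3 - 6.6543*cos(s)^2 + 14.2504*cos(s) + 3.5344)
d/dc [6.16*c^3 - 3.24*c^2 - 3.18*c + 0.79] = 18.48*c^2 - 6.48*c - 3.18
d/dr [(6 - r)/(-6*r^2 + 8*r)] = 3*(-r^2 + 12*r - 8)/(2*r^2*(9*r^2 - 24*r + 16))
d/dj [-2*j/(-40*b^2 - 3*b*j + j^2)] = 2*(40*b^2 + 3*b*j - j^2 - j*(3*b - 2*j))/(40*b^2 + 3*b*j - j^2)^2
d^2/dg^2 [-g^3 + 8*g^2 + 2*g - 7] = 16 - 6*g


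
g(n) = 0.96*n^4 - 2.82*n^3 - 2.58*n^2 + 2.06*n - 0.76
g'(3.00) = 14.12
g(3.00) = -16.18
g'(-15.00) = -14784.04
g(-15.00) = 57505.34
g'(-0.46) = 2.27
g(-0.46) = -1.94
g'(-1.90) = -45.02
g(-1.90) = 17.87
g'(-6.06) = -1131.92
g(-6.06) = 1814.26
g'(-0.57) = 1.54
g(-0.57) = -2.15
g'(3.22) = 25.93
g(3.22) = -11.82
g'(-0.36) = 2.64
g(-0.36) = -1.69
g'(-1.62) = -28.11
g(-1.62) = 7.73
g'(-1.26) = -12.55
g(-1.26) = 0.61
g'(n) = 3.84*n^3 - 8.46*n^2 - 5.16*n + 2.06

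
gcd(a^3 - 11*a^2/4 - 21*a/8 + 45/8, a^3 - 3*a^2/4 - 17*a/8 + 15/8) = a^2 + a/4 - 15/8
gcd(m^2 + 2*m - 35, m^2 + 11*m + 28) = m + 7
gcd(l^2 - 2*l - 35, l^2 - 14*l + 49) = l - 7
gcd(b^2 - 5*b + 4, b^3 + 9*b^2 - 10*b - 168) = b - 4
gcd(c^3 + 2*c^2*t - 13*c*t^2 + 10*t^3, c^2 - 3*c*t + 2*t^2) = c^2 - 3*c*t + 2*t^2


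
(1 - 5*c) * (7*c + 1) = -35*c^2 + 2*c + 1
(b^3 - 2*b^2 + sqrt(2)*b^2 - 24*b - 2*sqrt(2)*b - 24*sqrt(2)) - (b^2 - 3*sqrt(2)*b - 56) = b^3 - 3*b^2 + sqrt(2)*b^2 - 24*b + sqrt(2)*b - 24*sqrt(2) + 56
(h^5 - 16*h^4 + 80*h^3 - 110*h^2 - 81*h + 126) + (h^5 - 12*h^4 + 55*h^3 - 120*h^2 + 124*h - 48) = 2*h^5 - 28*h^4 + 135*h^3 - 230*h^2 + 43*h + 78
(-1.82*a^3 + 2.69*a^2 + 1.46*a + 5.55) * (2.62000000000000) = -4.7684*a^3 + 7.0478*a^2 + 3.8252*a + 14.541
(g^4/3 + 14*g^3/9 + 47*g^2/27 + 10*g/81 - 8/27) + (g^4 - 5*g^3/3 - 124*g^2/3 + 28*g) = 4*g^4/3 - g^3/9 - 1069*g^2/27 + 2278*g/81 - 8/27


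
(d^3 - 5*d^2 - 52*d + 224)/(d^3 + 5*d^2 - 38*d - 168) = (d^2 - 12*d + 32)/(d^2 - 2*d - 24)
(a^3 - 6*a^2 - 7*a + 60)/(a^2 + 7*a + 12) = (a^2 - 9*a + 20)/(a + 4)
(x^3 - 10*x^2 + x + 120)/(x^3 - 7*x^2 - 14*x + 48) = (x - 5)/(x - 2)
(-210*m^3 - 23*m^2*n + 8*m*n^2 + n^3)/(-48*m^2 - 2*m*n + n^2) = (35*m^2 - 2*m*n - n^2)/(8*m - n)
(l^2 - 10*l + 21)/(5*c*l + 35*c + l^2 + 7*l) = (l^2 - 10*l + 21)/(5*c*l + 35*c + l^2 + 7*l)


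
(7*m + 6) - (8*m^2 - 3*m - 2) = -8*m^2 + 10*m + 8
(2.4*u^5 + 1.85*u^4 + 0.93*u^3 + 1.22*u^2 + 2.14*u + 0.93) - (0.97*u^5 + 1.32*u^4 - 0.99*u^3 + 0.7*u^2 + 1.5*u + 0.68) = 1.43*u^5 + 0.53*u^4 + 1.92*u^3 + 0.52*u^2 + 0.64*u + 0.25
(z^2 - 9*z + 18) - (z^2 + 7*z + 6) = 12 - 16*z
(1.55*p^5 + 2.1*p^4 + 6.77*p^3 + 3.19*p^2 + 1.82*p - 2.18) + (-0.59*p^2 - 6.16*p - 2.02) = 1.55*p^5 + 2.1*p^4 + 6.77*p^3 + 2.6*p^2 - 4.34*p - 4.2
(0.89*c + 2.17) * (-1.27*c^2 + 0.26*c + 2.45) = -1.1303*c^3 - 2.5245*c^2 + 2.7447*c + 5.3165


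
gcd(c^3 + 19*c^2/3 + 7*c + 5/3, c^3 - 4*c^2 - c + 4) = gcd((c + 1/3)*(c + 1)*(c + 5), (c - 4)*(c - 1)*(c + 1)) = c + 1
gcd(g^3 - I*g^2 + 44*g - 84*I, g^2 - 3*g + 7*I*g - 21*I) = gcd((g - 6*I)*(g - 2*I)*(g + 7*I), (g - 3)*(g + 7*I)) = g + 7*I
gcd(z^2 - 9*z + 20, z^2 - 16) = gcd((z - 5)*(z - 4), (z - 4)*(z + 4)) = z - 4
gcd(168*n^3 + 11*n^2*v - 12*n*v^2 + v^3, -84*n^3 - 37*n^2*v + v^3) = -21*n^2 - 4*n*v + v^2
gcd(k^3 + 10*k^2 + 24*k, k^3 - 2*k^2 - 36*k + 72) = k + 6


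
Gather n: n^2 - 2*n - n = n^2 - 3*n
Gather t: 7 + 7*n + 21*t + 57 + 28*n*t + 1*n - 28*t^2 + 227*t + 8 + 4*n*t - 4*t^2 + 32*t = 8*n - 32*t^2 + t*(32*n + 280) + 72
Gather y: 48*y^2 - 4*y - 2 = 48*y^2 - 4*y - 2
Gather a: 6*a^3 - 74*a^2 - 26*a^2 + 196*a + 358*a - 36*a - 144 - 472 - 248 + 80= 6*a^3 - 100*a^2 + 518*a - 784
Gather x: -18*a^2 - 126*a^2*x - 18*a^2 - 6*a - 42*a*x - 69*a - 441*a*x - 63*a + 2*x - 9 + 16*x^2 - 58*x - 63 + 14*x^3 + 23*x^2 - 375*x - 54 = -36*a^2 - 138*a + 14*x^3 + 39*x^2 + x*(-126*a^2 - 483*a - 431) - 126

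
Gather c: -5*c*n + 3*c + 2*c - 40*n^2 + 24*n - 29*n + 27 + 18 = c*(5 - 5*n) - 40*n^2 - 5*n + 45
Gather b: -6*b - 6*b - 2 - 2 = -12*b - 4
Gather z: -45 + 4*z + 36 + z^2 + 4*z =z^2 + 8*z - 9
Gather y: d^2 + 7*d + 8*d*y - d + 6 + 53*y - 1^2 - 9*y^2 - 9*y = d^2 + 6*d - 9*y^2 + y*(8*d + 44) + 5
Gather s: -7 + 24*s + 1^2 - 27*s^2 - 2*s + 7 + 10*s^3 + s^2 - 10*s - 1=10*s^3 - 26*s^2 + 12*s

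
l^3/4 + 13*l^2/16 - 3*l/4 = l*(l/4 + 1)*(l - 3/4)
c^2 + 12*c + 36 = (c + 6)^2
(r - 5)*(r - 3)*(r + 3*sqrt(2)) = r^3 - 8*r^2 + 3*sqrt(2)*r^2 - 24*sqrt(2)*r + 15*r + 45*sqrt(2)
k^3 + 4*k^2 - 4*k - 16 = (k - 2)*(k + 2)*(k + 4)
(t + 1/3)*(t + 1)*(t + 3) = t^3 + 13*t^2/3 + 13*t/3 + 1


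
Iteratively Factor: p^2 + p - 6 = (p + 3)*(p - 2)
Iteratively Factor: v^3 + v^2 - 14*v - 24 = (v + 3)*(v^2 - 2*v - 8) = (v - 4)*(v + 3)*(v + 2)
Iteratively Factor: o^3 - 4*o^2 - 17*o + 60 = (o - 5)*(o^2 + o - 12) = (o - 5)*(o - 3)*(o + 4)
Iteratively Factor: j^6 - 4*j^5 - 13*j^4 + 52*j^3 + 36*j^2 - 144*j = (j - 4)*(j^5 - 13*j^3 + 36*j) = (j - 4)*(j + 3)*(j^4 - 3*j^3 - 4*j^2 + 12*j) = (j - 4)*(j - 3)*(j + 3)*(j^3 - 4*j) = j*(j - 4)*(j - 3)*(j + 3)*(j^2 - 4) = j*(j - 4)*(j - 3)*(j + 2)*(j + 3)*(j - 2)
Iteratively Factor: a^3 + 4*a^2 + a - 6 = (a + 2)*(a^2 + 2*a - 3) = (a - 1)*(a + 2)*(a + 3)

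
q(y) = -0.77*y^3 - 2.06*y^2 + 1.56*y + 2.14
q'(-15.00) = -456.39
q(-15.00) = 2113.99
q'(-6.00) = -56.88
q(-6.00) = 84.94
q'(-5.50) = -45.66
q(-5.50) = 59.35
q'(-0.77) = 3.36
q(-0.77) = 0.07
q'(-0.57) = 3.16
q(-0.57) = 0.72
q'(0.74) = -2.75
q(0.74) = 1.85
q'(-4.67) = -29.58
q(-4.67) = 28.35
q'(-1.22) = 3.15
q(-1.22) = -1.43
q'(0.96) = -4.52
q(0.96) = 1.06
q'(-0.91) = 3.40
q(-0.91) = -0.41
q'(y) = -2.31*y^2 - 4.12*y + 1.56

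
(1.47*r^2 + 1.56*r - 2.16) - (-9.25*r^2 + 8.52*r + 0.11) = 10.72*r^2 - 6.96*r - 2.27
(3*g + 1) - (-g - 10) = 4*g + 11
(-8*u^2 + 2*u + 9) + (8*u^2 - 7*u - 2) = 7 - 5*u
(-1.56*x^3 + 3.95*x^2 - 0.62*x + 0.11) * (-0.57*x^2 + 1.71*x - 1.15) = 0.8892*x^5 - 4.9191*x^4 + 8.9019*x^3 - 5.6654*x^2 + 0.9011*x - 0.1265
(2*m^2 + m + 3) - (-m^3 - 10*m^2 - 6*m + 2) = m^3 + 12*m^2 + 7*m + 1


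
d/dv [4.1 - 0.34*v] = -0.340000000000000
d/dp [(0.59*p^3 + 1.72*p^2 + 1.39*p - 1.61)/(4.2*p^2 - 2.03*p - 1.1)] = (2.478*p^4 - 2.3954*p^3 - 11.2766*p^2 + 9.74*p - 4.7973)/(17.64*p^4 - 17.052*p^3 - 5.1191*p^2 + 4.466*p + 1.21)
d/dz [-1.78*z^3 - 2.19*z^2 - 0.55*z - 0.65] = -5.34*z^2 - 4.38*z - 0.55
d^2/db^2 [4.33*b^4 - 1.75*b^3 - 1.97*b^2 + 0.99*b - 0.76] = 51.96*b^2 - 10.5*b - 3.94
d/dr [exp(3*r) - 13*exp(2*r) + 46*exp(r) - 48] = (3*exp(2*r) - 26*exp(r) + 46)*exp(r)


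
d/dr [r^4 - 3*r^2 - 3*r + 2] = 4*r^3 - 6*r - 3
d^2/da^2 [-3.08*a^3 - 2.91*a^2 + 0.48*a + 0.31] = -18.48*a - 5.82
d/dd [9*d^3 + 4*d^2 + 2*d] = 27*d^2 + 8*d + 2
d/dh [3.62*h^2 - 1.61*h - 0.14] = 7.24*h - 1.61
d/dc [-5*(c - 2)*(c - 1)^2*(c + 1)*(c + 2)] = -25*c^4 + 20*c^3 + 75*c^2 - 50*c - 20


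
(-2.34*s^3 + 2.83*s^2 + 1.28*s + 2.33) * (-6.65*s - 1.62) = 15.561*s^4 - 15.0287*s^3 - 13.0966*s^2 - 17.5681*s - 3.7746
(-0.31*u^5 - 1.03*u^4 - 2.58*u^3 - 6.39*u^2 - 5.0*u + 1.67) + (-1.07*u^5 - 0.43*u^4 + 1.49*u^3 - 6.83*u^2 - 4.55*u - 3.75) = -1.38*u^5 - 1.46*u^4 - 1.09*u^3 - 13.22*u^2 - 9.55*u - 2.08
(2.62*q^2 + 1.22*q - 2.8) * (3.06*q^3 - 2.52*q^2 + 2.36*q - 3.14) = 8.0172*q^5 - 2.8692*q^4 - 5.4592*q^3 + 1.7084*q^2 - 10.4388*q + 8.792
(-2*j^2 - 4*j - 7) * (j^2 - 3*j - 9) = -2*j^4 + 2*j^3 + 23*j^2 + 57*j + 63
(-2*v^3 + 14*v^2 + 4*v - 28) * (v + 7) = -2*v^4 + 102*v^2 - 196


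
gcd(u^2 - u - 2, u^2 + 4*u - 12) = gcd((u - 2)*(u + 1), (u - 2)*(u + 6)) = u - 2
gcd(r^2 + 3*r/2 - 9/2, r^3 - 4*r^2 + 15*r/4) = r - 3/2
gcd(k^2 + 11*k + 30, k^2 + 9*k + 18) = k + 6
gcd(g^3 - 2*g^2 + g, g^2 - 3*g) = g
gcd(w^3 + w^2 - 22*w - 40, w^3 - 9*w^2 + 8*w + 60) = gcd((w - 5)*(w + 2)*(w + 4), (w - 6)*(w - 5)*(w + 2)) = w^2 - 3*w - 10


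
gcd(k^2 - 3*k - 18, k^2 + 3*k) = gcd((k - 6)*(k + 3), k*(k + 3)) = k + 3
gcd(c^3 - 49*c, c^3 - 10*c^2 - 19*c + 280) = c - 7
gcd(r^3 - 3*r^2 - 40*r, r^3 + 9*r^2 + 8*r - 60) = r + 5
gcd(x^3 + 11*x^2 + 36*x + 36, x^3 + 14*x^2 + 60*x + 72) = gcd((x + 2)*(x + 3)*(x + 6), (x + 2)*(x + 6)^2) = x^2 + 8*x + 12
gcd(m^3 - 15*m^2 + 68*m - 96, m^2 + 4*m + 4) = 1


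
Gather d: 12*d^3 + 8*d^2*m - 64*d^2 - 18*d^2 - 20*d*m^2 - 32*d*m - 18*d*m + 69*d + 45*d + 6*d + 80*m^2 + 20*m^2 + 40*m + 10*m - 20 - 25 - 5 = 12*d^3 + d^2*(8*m - 82) + d*(-20*m^2 - 50*m + 120) + 100*m^2 + 50*m - 50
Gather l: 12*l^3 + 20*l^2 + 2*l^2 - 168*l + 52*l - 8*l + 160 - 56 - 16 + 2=12*l^3 + 22*l^2 - 124*l + 90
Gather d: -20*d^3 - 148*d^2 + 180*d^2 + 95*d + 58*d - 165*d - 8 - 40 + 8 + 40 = -20*d^3 + 32*d^2 - 12*d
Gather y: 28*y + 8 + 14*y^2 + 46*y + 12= 14*y^2 + 74*y + 20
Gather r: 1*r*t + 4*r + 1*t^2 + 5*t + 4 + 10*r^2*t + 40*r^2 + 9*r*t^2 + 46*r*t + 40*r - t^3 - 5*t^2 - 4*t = r^2*(10*t + 40) + r*(9*t^2 + 47*t + 44) - t^3 - 4*t^2 + t + 4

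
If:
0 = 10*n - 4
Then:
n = 2/5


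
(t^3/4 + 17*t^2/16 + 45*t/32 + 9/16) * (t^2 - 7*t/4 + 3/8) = t^5/4 + 5*t^4/8 - 23*t^3/64 - 3*t^2/2 - 117*t/256 + 27/128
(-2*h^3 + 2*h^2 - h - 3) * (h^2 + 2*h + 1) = -2*h^5 - 2*h^4 + h^3 - 3*h^2 - 7*h - 3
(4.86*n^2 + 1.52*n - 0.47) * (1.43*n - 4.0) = 6.9498*n^3 - 17.2664*n^2 - 6.7521*n + 1.88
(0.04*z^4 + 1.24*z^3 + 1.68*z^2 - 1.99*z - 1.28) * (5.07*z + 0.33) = 0.2028*z^5 + 6.3*z^4 + 8.9268*z^3 - 9.5349*z^2 - 7.1463*z - 0.4224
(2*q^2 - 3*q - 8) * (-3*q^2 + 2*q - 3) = -6*q^4 + 13*q^3 + 12*q^2 - 7*q + 24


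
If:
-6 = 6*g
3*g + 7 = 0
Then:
No Solution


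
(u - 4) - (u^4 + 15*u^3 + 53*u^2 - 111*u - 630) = -u^4 - 15*u^3 - 53*u^2 + 112*u + 626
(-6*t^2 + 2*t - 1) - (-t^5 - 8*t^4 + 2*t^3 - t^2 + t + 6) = t^5 + 8*t^4 - 2*t^3 - 5*t^2 + t - 7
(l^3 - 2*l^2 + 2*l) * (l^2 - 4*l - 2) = l^5 - 6*l^4 + 8*l^3 - 4*l^2 - 4*l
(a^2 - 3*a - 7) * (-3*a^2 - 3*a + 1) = -3*a^4 + 6*a^3 + 31*a^2 + 18*a - 7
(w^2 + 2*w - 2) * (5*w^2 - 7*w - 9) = 5*w^4 + 3*w^3 - 33*w^2 - 4*w + 18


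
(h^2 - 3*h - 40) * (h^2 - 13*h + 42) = h^4 - 16*h^3 + 41*h^2 + 394*h - 1680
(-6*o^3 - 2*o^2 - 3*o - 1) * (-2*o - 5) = 12*o^4 + 34*o^3 + 16*o^2 + 17*o + 5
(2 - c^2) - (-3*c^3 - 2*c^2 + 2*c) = 3*c^3 + c^2 - 2*c + 2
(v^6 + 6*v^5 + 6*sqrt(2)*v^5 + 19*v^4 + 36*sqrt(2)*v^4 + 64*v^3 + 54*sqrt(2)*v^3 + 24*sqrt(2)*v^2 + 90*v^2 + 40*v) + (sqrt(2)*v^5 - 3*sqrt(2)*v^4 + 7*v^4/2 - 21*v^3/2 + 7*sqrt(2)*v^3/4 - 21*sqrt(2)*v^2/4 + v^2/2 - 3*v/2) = v^6 + 6*v^5 + 7*sqrt(2)*v^5 + 45*v^4/2 + 33*sqrt(2)*v^4 + 107*v^3/2 + 223*sqrt(2)*v^3/4 + 75*sqrt(2)*v^2/4 + 181*v^2/2 + 77*v/2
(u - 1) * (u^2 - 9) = u^3 - u^2 - 9*u + 9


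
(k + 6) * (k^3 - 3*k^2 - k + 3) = k^4 + 3*k^3 - 19*k^2 - 3*k + 18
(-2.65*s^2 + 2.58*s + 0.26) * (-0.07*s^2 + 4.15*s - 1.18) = 0.1855*s^4 - 11.1781*s^3 + 13.8158*s^2 - 1.9654*s - 0.3068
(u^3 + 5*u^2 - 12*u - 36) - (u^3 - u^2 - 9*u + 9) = 6*u^2 - 3*u - 45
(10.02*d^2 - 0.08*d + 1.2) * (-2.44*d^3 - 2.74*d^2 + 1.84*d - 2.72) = -24.4488*d^5 - 27.2596*d^4 + 15.728*d^3 - 30.6896*d^2 + 2.4256*d - 3.264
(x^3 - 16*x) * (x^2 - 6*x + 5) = x^5 - 6*x^4 - 11*x^3 + 96*x^2 - 80*x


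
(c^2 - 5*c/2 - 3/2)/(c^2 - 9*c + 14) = (2*c^2 - 5*c - 3)/(2*(c^2 - 9*c + 14))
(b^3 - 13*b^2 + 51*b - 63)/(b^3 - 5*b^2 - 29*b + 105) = (b - 3)/(b + 5)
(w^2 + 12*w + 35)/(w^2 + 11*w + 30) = (w + 7)/(w + 6)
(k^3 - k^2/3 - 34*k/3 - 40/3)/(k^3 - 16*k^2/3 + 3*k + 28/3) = (3*k^2 + 11*k + 10)/(3*k^2 - 4*k - 7)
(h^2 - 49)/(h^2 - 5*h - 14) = (h + 7)/(h + 2)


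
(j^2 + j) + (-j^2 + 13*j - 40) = 14*j - 40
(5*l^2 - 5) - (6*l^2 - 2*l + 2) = -l^2 + 2*l - 7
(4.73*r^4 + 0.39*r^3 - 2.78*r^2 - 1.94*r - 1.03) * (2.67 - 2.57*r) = -12.1561*r^5 + 11.6268*r^4 + 8.1859*r^3 - 2.4368*r^2 - 2.5327*r - 2.7501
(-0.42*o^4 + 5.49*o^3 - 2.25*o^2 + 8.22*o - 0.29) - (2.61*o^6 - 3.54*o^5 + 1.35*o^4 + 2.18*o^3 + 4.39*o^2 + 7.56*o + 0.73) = -2.61*o^6 + 3.54*o^5 - 1.77*o^4 + 3.31*o^3 - 6.64*o^2 + 0.660000000000001*o - 1.02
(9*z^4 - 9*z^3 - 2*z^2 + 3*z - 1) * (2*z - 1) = 18*z^5 - 27*z^4 + 5*z^3 + 8*z^2 - 5*z + 1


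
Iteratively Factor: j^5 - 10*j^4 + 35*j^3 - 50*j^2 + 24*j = (j - 3)*(j^4 - 7*j^3 + 14*j^2 - 8*j) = (j - 4)*(j - 3)*(j^3 - 3*j^2 + 2*j) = j*(j - 4)*(j - 3)*(j^2 - 3*j + 2) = j*(j - 4)*(j - 3)*(j - 2)*(j - 1)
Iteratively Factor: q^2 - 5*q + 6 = (q - 3)*(q - 2)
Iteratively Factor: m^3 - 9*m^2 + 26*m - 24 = (m - 4)*(m^2 - 5*m + 6) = (m - 4)*(m - 3)*(m - 2)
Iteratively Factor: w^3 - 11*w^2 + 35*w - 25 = (w - 1)*(w^2 - 10*w + 25) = (w - 5)*(w - 1)*(w - 5)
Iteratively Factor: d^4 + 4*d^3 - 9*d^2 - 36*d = (d)*(d^3 + 4*d^2 - 9*d - 36) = d*(d - 3)*(d^2 + 7*d + 12) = d*(d - 3)*(d + 3)*(d + 4)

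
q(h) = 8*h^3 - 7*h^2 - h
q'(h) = 24*h^2 - 14*h - 1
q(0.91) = -0.68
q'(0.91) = 6.13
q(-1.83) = -70.64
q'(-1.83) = 104.99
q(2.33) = 60.86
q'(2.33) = 96.67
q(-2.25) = -124.31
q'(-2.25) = 152.00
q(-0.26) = -0.35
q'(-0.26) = 4.26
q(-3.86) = -560.54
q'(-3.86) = 410.63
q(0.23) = -0.50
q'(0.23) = -2.95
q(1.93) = 29.51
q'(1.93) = 61.38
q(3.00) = 150.00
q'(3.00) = 173.00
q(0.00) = 0.00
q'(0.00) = -1.00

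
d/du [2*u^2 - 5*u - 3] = 4*u - 5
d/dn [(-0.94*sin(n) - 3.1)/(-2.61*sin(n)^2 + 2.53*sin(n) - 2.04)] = (-2.4534*sin(n)^2 - 16.182*sin(n) + 9.7606)*cos(n)/(6.8121*sin(n)^4 - 13.2066*sin(n)^3 + 17.0497*sin(n)^2 - 10.3224*sin(n) + 4.1616)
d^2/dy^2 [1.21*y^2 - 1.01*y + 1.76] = 2.42000000000000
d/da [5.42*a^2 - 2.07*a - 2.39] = 10.84*a - 2.07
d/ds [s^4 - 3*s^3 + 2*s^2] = s*(4*s^2 - 9*s + 4)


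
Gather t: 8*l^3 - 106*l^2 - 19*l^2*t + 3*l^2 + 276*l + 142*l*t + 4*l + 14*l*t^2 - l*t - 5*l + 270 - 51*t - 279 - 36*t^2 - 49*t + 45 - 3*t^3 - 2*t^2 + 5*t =8*l^3 - 103*l^2 + 275*l - 3*t^3 + t^2*(14*l - 38) + t*(-19*l^2 + 141*l - 95) + 36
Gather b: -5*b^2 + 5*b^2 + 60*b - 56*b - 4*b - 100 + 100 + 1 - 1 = 0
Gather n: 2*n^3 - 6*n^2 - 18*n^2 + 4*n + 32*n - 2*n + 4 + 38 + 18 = 2*n^3 - 24*n^2 + 34*n + 60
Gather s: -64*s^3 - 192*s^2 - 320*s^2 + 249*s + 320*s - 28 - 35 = -64*s^3 - 512*s^2 + 569*s - 63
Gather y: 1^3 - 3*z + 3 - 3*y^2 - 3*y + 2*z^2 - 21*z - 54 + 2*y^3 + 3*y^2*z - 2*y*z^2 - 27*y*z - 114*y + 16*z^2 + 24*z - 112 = 2*y^3 + y^2*(3*z - 3) + y*(-2*z^2 - 27*z - 117) + 18*z^2 - 162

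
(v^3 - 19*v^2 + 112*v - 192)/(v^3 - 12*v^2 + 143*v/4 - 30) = 4*(v^2 - 11*v + 24)/(4*v^2 - 16*v + 15)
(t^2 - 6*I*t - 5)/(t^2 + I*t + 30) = (t - I)/(t + 6*I)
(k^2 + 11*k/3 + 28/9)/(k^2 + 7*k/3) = (k + 4/3)/k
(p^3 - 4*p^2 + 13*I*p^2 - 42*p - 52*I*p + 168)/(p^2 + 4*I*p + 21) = (p^2 + p*(-4 + 6*I) - 24*I)/(p - 3*I)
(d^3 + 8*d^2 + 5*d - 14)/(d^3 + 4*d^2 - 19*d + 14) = (d + 2)/(d - 2)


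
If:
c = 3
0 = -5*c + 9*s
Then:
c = 3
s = 5/3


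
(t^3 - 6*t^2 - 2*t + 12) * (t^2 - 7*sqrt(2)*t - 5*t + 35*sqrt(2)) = t^5 - 11*t^4 - 7*sqrt(2)*t^4 + 28*t^3 + 77*sqrt(2)*t^3 - 196*sqrt(2)*t^2 + 22*t^2 - 154*sqrt(2)*t - 60*t + 420*sqrt(2)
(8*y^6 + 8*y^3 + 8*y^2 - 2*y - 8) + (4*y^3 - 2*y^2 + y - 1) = 8*y^6 + 12*y^3 + 6*y^2 - y - 9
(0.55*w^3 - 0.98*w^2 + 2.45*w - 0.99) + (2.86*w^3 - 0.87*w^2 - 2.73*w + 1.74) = 3.41*w^3 - 1.85*w^2 - 0.28*w + 0.75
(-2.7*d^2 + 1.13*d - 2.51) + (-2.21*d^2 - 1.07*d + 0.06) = -4.91*d^2 + 0.0599999999999998*d - 2.45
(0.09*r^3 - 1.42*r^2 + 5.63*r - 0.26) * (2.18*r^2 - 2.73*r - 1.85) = 0.1962*r^5 - 3.3413*r^4 + 15.9835*r^3 - 13.3097*r^2 - 9.7057*r + 0.481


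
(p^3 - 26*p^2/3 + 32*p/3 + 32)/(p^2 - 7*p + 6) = (3*p^2 - 8*p - 16)/(3*(p - 1))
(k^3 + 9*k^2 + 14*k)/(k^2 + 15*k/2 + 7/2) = 2*k*(k + 2)/(2*k + 1)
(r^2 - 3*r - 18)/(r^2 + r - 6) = (r - 6)/(r - 2)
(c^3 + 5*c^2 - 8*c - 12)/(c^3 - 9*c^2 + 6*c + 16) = (c + 6)/(c - 8)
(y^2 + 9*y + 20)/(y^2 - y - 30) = (y + 4)/(y - 6)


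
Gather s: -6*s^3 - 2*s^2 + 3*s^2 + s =-6*s^3 + s^2 + s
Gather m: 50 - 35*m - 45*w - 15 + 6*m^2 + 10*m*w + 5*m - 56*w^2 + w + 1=6*m^2 + m*(10*w - 30) - 56*w^2 - 44*w + 36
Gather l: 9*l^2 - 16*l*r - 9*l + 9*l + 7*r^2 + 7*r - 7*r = 9*l^2 - 16*l*r + 7*r^2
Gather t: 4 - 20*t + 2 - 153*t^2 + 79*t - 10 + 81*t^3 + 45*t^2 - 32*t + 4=81*t^3 - 108*t^2 + 27*t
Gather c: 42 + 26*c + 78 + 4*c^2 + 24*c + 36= 4*c^2 + 50*c + 156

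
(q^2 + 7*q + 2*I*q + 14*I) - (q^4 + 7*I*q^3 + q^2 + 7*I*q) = -q^4 - 7*I*q^3 + 7*q - 5*I*q + 14*I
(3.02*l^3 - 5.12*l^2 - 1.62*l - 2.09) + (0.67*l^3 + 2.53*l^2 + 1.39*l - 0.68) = 3.69*l^3 - 2.59*l^2 - 0.23*l - 2.77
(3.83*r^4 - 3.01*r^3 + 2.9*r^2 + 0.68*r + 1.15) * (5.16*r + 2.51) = 19.7628*r^5 - 5.9183*r^4 + 7.4089*r^3 + 10.7878*r^2 + 7.6408*r + 2.8865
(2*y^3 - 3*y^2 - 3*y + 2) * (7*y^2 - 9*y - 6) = 14*y^5 - 39*y^4 - 6*y^3 + 59*y^2 - 12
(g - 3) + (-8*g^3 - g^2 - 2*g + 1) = -8*g^3 - g^2 - g - 2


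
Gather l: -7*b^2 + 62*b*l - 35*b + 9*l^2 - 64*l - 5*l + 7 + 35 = -7*b^2 - 35*b + 9*l^2 + l*(62*b - 69) + 42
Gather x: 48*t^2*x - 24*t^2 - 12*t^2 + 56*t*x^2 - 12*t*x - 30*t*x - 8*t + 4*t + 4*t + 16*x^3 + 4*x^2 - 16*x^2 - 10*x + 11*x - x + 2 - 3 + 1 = -36*t^2 + 16*x^3 + x^2*(56*t - 12) + x*(48*t^2 - 42*t)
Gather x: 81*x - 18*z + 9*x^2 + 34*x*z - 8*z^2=9*x^2 + x*(34*z + 81) - 8*z^2 - 18*z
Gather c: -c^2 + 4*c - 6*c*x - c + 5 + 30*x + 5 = -c^2 + c*(3 - 6*x) + 30*x + 10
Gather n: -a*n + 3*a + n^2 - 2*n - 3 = 3*a + n^2 + n*(-a - 2) - 3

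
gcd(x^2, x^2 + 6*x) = x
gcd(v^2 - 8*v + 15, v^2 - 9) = v - 3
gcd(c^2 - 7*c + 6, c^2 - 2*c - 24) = c - 6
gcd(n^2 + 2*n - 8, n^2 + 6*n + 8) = n + 4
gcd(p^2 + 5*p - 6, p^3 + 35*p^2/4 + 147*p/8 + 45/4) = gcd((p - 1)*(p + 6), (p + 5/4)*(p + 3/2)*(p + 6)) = p + 6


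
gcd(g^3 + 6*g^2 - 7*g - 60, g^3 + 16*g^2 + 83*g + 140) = g^2 + 9*g + 20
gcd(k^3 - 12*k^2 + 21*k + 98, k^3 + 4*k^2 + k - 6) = k + 2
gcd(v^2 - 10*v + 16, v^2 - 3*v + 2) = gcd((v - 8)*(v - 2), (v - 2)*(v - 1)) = v - 2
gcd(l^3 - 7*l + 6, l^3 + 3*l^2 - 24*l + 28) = l - 2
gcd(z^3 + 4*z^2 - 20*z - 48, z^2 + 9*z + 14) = z + 2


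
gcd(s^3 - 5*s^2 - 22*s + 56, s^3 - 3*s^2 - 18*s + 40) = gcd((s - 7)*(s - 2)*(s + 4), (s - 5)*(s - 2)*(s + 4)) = s^2 + 2*s - 8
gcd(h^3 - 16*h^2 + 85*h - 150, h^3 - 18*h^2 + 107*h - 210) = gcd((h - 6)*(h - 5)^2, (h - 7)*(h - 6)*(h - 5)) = h^2 - 11*h + 30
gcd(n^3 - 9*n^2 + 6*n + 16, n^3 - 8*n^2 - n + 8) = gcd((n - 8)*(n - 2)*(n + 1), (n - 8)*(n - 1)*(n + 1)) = n^2 - 7*n - 8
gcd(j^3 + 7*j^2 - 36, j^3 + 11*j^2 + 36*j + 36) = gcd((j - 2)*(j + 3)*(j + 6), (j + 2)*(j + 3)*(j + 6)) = j^2 + 9*j + 18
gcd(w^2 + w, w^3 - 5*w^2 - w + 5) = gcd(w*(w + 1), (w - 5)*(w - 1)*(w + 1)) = w + 1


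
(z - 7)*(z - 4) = z^2 - 11*z + 28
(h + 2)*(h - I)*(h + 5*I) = h^3 + 2*h^2 + 4*I*h^2 + 5*h + 8*I*h + 10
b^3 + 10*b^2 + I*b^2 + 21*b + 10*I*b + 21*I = (b + 3)*(b + 7)*(b + I)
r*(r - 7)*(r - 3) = r^3 - 10*r^2 + 21*r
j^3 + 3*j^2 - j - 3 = (j - 1)*(j + 1)*(j + 3)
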